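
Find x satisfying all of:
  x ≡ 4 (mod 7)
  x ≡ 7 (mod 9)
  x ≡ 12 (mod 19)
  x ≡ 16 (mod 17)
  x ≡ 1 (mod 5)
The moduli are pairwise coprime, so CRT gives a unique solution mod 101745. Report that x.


Product of moduli M = 7 · 9 · 19 · 17 · 5 = 101745.
Merge one congruence at a time:
  Start: x ≡ 4 (mod 7).
  Combine with x ≡ 7 (mod 9); new modulus lcm = 63.
    Write x = 4 + 7·t and substitute into x ≡ 7 (mod 9): 7·t ≡ 7 − 4 = 3 (mod 9).
    The inverse of 7 mod 9 is 4 (since 7·4 = 28 = 3·9 + 1), so t ≡ 4·3 = 12 ≡ 3 (mod 9).
    Then x = 4 + 7·3 = 25, valid modulo lcm(7, 9) = 63: x ≡ 25 (mod 63).
  Combine with x ≡ 12 (mod 19); new modulus lcm = 1197.
    Write x = 25 + 63·t and substitute into x ≡ 12 (mod 19): 63·t ≡ 12 − 25 = -13 (mod 19).
    Reduce coefficients mod 19: 6·t ≡ 6 (mod 19).
    The inverse of 6 mod 19 is 16 (since 6·16 = 96 = 5·19 + 1), so t ≡ 16·6 = 96 ≡ 1 (mod 19).
    Then x = 25 + 63·1 = 88, valid modulo lcm(63, 19) = 1197: x ≡ 88 (mod 1197).
  Combine with x ≡ 16 (mod 17); new modulus lcm = 20349.
    Write x = 88 + 1197·t and substitute into x ≡ 16 (mod 17): 1197·t ≡ 16 − 88 = -72 (mod 17).
    Reduce coefficients mod 17: 7·t ≡ 13 (mod 17).
    The inverse of 7 mod 17 is 5 (since 7·5 = 35 = 2·17 + 1), so t ≡ 5·13 = 65 ≡ 14 (mod 17).
    Then x = 88 + 1197·14 = 16846, valid modulo lcm(1197, 17) = 20349: x ≡ 16846 (mod 20349).
  Combine with x ≡ 1 (mod 5); new modulus lcm = 101745.
    Write x = 16846 + 20349·t and substitute into x ≡ 1 (mod 5): 20349·t ≡ 1 − 16846 = -16845 (mod 5).
    Reduce coefficients mod 5: 4·t ≡ 0 (mod 5).
    The inverse of 4 mod 5 is 4 (since 4·4 = 16 = 3·5 + 1), so t ≡ 4·0 = 0 ≡ 0 (mod 5).
    Then x = 16846 + 20349·0 = 16846, valid modulo lcm(20349, 5) = 101745: x ≡ 16846 (mod 101745).
Verify against each original: 16846 mod 7 = 4, 16846 mod 9 = 7, 16846 mod 19 = 12, 16846 mod 17 = 16, 16846 mod 5 = 1.

x ≡ 16846 (mod 101745).


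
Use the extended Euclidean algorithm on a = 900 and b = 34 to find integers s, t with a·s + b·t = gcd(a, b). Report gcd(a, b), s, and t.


Euclidean algorithm on (900, 34) — divide until remainder is 0:
  900 = 26 · 34 + 16
  34 = 2 · 16 + 2
  16 = 8 · 2 + 0
gcd(900, 34) = 2.
Track Bezout coefficients alongside the remainders: start with r₀ = 900 = a·1 + b·0 (s = 1, t = 0) and r₁ = 34 = a·0 + b·1 (s = 0, t = 1); each new remainder r_{k+1} = r_{k-1} − q_k·r_k inherits s_{k+1} = s_{k-1} − q_k·s_k, t_{k+1} = t_{k-1} − q_k·t_k, so r_k = a·s_k + b·t_k at every step:
  q = 26: r = 16, s = 1 − 26·0 = 1, t = 0 − 26·1 = -26  (check: 900·1 + 34·(-26) = 16)
  q = 2: r = 2, s = 0 − 2·1 = -2, t = 1 − 2·(-26) = 53  (check: 900·(-2) + 34·53 = 2)
The row with r = 2 (the gcd) gives the Bezout coefficients s = -2, t = 53.
Result: 900 · (-2) + 34 · (53) = 2.

gcd(900, 34) = 2; s = -2, t = 53 (check: 900·(-2) + 34·53 = 2).


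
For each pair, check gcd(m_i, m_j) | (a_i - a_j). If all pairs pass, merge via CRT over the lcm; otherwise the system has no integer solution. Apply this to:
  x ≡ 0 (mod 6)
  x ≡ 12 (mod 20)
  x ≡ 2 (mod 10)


Moduli 6, 20, 10 are not pairwise coprime, so CRT works modulo lcm(m_i) when all pairwise compatibility conditions hold.
Pairwise compatibility: gcd(m_i, m_j) must divide a_i - a_j for every pair.
Merge one congruence at a time:
  Start: x ≡ 0 (mod 6).
  Combine with x ≡ 12 (mod 20): gcd(6, 20) = 2; 12 - 0 = 12, which IS divisible by 2, so compatible.
    Write x = 0 + 6·t and substitute into x ≡ 12 (mod 20): 6·t ≡ 12 − 0 = 12 (mod 20).
    Divide the congruence (and modulus) by g = 2: 3·t ≡ 6 (mod 10).
    The inverse of 3 mod 10 is 7 (since 3·7 = 21 = 2·10 + 1), so t ≡ 7·6 = 42 ≡ 2 (mod 10).
    Then x = 0 + 6·2 = 12, valid modulo lcm(6, 20) = 60: x ≡ 12 (mod 60).
  Combine with x ≡ 2 (mod 10): gcd(60, 10) = 10; 2 - 12 = -10, which IS divisible by 10, so compatible.
    Write x = 12 + 60·t and substitute into x ≡ 2 (mod 10): 60·t ≡ 2 − 12 = -10 (mod 10).
    Divide the congruence (and modulus) by g = 10: 6·t ≡ -1 (mod 1).
    Modulo 1 every t works; take t = 0.
    Then x = 12 + 60·0 = 12, valid modulo lcm(60, 10) = 60: x ≡ 12 (mod 60).
Verify: 12 mod 6 = 0, 12 mod 20 = 12, 12 mod 10 = 2.

x ≡ 12 (mod 60).


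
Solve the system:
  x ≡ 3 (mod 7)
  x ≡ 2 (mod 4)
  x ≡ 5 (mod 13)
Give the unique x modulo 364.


Moduli 7, 4, 13 are pairwise coprime; by CRT there is a unique solution modulo M = 7 · 4 · 13 = 364.
Solve pairwise, accumulating the modulus:
  Start with x ≡ 3 (mod 7).
  Combine with x ≡ 2 (mod 4): since gcd(7, 4) = 1, we get a unique residue mod 28.
    Write x = 3 + 7·t and substitute into x ≡ 2 (mod 4): 7·t ≡ 2 − 3 = -1 (mod 4).
    Reduce coefficients mod 4: 3·t ≡ 3 (mod 4).
    The inverse of 3 mod 4 is 3 (since 3·3 = 9 = 2·4 + 1), so t ≡ 3·3 = 9 ≡ 1 (mod 4).
    Then x = 3 + 7·1 = 10, valid modulo lcm(7, 4) = 28: x ≡ 10 (mod 28).
  Combine with x ≡ 5 (mod 13): since gcd(28, 13) = 1, we get a unique residue mod 364.
    Write x = 10 + 28·t and substitute into x ≡ 5 (mod 13): 28·t ≡ 5 − 10 = -5 (mod 13).
    Reduce coefficients mod 13: 2·t ≡ 8 (mod 13).
    The inverse of 2 mod 13 is 7 (since 2·7 = 14 = 1·13 + 1), so t ≡ 7·8 = 56 ≡ 4 (mod 13).
    Then x = 10 + 28·4 = 122, valid modulo lcm(28, 13) = 364: x ≡ 122 (mod 364).
Verify: 122 mod 7 = 3 ✓, 122 mod 4 = 2 ✓, 122 mod 13 = 5 ✓.

x ≡ 122 (mod 364).


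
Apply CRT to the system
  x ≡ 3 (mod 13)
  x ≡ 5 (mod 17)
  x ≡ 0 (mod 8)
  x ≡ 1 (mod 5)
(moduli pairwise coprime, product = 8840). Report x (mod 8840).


Product of moduli M = 13 · 17 · 8 · 5 = 8840.
Merge one congruence at a time:
  Start: x ≡ 3 (mod 13).
  Combine with x ≡ 5 (mod 17); new modulus lcm = 221.
    Write x = 3 + 13·t and substitute into x ≡ 5 (mod 17): 13·t ≡ 5 − 3 = 2 (mod 17).
    The inverse of 13 mod 17 is 4 (since 13·4 = 52 = 3·17 + 1), so t ≡ 4·2 = 8 ≡ 8 (mod 17).
    Then x = 3 + 13·8 = 107, valid modulo lcm(13, 17) = 221: x ≡ 107 (mod 221).
  Combine with x ≡ 0 (mod 8); new modulus lcm = 1768.
    Write x = 107 + 221·t and substitute into x ≡ 0 (mod 8): 221·t ≡ 0 − 107 = -107 (mod 8).
    Reduce coefficients mod 8: 5·t ≡ 5 (mod 8).
    The inverse of 5 mod 8 is 5 (since 5·5 = 25 = 3·8 + 1), so t ≡ 5·5 = 25 ≡ 1 (mod 8).
    Then x = 107 + 221·1 = 328, valid modulo lcm(221, 8) = 1768: x ≡ 328 (mod 1768).
  Combine with x ≡ 1 (mod 5); new modulus lcm = 8840.
    Write x = 328 + 1768·t and substitute into x ≡ 1 (mod 5): 1768·t ≡ 1 − 328 = -327 (mod 5).
    Reduce coefficients mod 5: 3·t ≡ 3 (mod 5).
    The inverse of 3 mod 5 is 2 (since 3·2 = 6 = 1·5 + 1), so t ≡ 2·3 = 6 ≡ 1 (mod 5).
    Then x = 328 + 1768·1 = 2096, valid modulo lcm(1768, 5) = 8840: x ≡ 2096 (mod 8840).
Verify against each original: 2096 mod 13 = 3, 2096 mod 17 = 5, 2096 mod 8 = 0, 2096 mod 5 = 1.

x ≡ 2096 (mod 8840).


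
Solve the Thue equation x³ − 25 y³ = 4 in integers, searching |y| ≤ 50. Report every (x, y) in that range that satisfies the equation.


The equation is x³ - 25y³ = 4. For fixed y, x³ = 25·y³ + 4, so a solution requires the RHS to be a perfect cube.
Strategy: iterate y from -50 to 50, compute RHS = 25·y³ + 4, and check whether it is a (positive or negative) perfect cube.
Check small values of y:
  y = 0: RHS = 4 is not a perfect cube.
  y = 1: RHS = 29 is not a perfect cube.
  y = -1: RHS = -21 is not a perfect cube.
  y = 2: RHS = 204 is not a perfect cube.
  y = -2: RHS = -196 is not a perfect cube.
  y = 3: RHS = 679 is not a perfect cube.
  y = -3: RHS = -671 is not a perfect cube.
Continuing the search up to |y| = 50 finds no solutions either.
No (x, y) in the scanned range satisfies the equation.

No integer solutions with |y| ≤ 50.


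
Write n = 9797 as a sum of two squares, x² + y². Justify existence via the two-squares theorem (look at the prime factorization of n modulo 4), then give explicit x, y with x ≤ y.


Step 1: Factor n = 9797 = 97 · 101.
Step 2: Check the mod-4 condition on each prime factor: 97 ≡ 1 (mod 4), exponent 1; 101 ≡ 1 (mod 4), exponent 1.
All primes ≡ 3 (mod 4) appear to even exponent (or don't appear), so by the two-squares theorem n IS expressible as a sum of two squares.
Step 3: Build a representation. Here n = 97 · 101 is a product of primes ≡ 1 (mod 4). Each prime p ≡ 1 (mod 4) is itself a sum of two squares; find a² by testing p − a² for a perfect square:
  97: 97 − 1² = 96, 97 − 2² = 93, 97 − 3² = 88, 97 − 4² = 81 = 9² ⇒ 97 = 4² + 9².
  101: 101 − 1² = 100 = 10² ⇒ 101 = 1² + 10².
  Combine using the Brahmagupta–Fibonacci identity (a² + b²)(c² + d²) = (ac − bd)² + (ad + bc)² = (ac + bd)² + (ad − bc)²:
  97 · 101 = 9797: from (4² + 9²)(1² + 10²), take (4·1 − 9·10, 4·10 + 9·1) = (4 − 90, 40 + 9) = (-86, 49); dropping signs (only squares matter) gives (86, 49); check 86² + 49² = 7396 + 2401 = 9797 ✓.
Step 4: Order so x ≤ y and verify: 49² + 86² = 2401 + 7396 = 9797 = n. ✓

n = 9797 = 49² + 86² (one valid representation with x ≤ y).


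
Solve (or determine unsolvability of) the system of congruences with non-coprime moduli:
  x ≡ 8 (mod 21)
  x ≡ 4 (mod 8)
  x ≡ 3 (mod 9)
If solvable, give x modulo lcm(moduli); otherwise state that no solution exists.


Moduli 21, 8, 9 are not pairwise coprime, so CRT works modulo lcm(m_i) when all pairwise compatibility conditions hold.
Pairwise compatibility: gcd(m_i, m_j) must divide a_i - a_j for every pair.
Merge one congruence at a time:
  Start: x ≡ 8 (mod 21).
  Combine with x ≡ 4 (mod 8): gcd(21, 8) = 1; 4 - 8 = -4, which IS divisible by 1, so compatible.
    Write x = 8 + 21·t and substitute into x ≡ 4 (mod 8): 21·t ≡ 4 − 8 = -4 (mod 8).
    Reduce coefficients mod 8: 5·t ≡ 4 (mod 8).
    The inverse of 5 mod 8 is 5 (since 5·5 = 25 = 3·8 + 1), so t ≡ 5·4 = 20 ≡ 4 (mod 8).
    Then x = 8 + 21·4 = 92, valid modulo lcm(21, 8) = 168: x ≡ 92 (mod 168).
  Combine with x ≡ 3 (mod 9): gcd(168, 9) = 3, and 3 - 92 = -89 is NOT divisible by 3.
    ⇒ system is inconsistent (no integer solution).

No solution (the system is inconsistent).


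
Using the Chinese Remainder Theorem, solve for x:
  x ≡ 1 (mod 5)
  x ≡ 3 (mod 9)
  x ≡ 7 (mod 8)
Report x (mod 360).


Moduli 5, 9, 8 are pairwise coprime; by CRT there is a unique solution modulo M = 5 · 9 · 8 = 360.
Solve pairwise, accumulating the modulus:
  Start with x ≡ 1 (mod 5).
  Combine with x ≡ 3 (mod 9): since gcd(5, 9) = 1, we get a unique residue mod 45.
    Write x = 1 + 5·t and substitute into x ≡ 3 (mod 9): 5·t ≡ 3 − 1 = 2 (mod 9).
    The inverse of 5 mod 9 is 2 (since 5·2 = 10 = 1·9 + 1), so t ≡ 2·2 = 4 ≡ 4 (mod 9).
    Then x = 1 + 5·4 = 21, valid modulo lcm(5, 9) = 45: x ≡ 21 (mod 45).
  Combine with x ≡ 7 (mod 8): since gcd(45, 8) = 1, we get a unique residue mod 360.
    Write x = 21 + 45·t and substitute into x ≡ 7 (mod 8): 45·t ≡ 7 − 21 = -14 (mod 8).
    Reduce coefficients mod 8: 5·t ≡ 2 (mod 8).
    The inverse of 5 mod 8 is 5 (since 5·5 = 25 = 3·8 + 1), so t ≡ 5·2 = 10 ≡ 2 (mod 8).
    Then x = 21 + 45·2 = 111, valid modulo lcm(45, 8) = 360: x ≡ 111 (mod 360).
Verify: 111 mod 5 = 1 ✓, 111 mod 9 = 3 ✓, 111 mod 8 = 7 ✓.

x ≡ 111 (mod 360).


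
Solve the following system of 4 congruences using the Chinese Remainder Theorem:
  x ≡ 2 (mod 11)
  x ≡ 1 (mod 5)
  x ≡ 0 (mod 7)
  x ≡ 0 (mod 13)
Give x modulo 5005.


Product of moduli M = 11 · 5 · 7 · 13 = 5005.
Merge one congruence at a time:
  Start: x ≡ 2 (mod 11).
  Combine with x ≡ 1 (mod 5); new modulus lcm = 55.
    Write x = 2 + 11·t and substitute into x ≡ 1 (mod 5): 11·t ≡ 1 − 2 = -1 (mod 5).
    Reduce coefficients mod 5: 1·t ≡ 4 (mod 5).
    So t ≡ 4 (mod 5).
    Then x = 2 + 11·4 = 46, valid modulo lcm(11, 5) = 55: x ≡ 46 (mod 55).
  Combine with x ≡ 0 (mod 7); new modulus lcm = 385.
    Write x = 46 + 55·t and substitute into x ≡ 0 (mod 7): 55·t ≡ 0 − 46 = -46 (mod 7).
    Reduce coefficients mod 7: 6·t ≡ 3 (mod 7).
    The inverse of 6 mod 7 is 6 (since 6·6 = 36 = 5·7 + 1), so t ≡ 6·3 = 18 ≡ 4 (mod 7).
    Then x = 46 + 55·4 = 266, valid modulo lcm(55, 7) = 385: x ≡ 266 (mod 385).
  Combine with x ≡ 0 (mod 13); new modulus lcm = 5005.
    Write x = 266 + 385·t and substitute into x ≡ 0 (mod 13): 385·t ≡ 0 − 266 = -266 (mod 13).
    Reduce coefficients mod 13: 8·t ≡ 7 (mod 13).
    The inverse of 8 mod 13 is 5 (since 8·5 = 40 = 3·13 + 1), so t ≡ 5·7 = 35 ≡ 9 (mod 13).
    Then x = 266 + 385·9 = 3731, valid modulo lcm(385, 13) = 5005: x ≡ 3731 (mod 5005).
Verify against each original: 3731 mod 11 = 2, 3731 mod 5 = 1, 3731 mod 7 = 0, 3731 mod 13 = 0.

x ≡ 3731 (mod 5005).


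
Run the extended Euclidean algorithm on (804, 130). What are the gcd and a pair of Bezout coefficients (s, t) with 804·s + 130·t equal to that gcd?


Euclidean algorithm on (804, 130) — divide until remainder is 0:
  804 = 6 · 130 + 24
  130 = 5 · 24 + 10
  24 = 2 · 10 + 4
  10 = 2 · 4 + 2
  4 = 2 · 2 + 0
gcd(804, 130) = 2.
Track Bezout coefficients alongside the remainders: start with r₀ = 804 = a·1 + b·0 (s = 1, t = 0) and r₁ = 130 = a·0 + b·1 (s = 0, t = 1); each new remainder r_{k+1} = r_{k-1} − q_k·r_k inherits s_{k+1} = s_{k-1} − q_k·s_k, t_{k+1} = t_{k-1} − q_k·t_k, so r_k = a·s_k + b·t_k at every step:
  q = 6: r = 24, s = 1 − 6·0 = 1, t = 0 − 6·1 = -6  (check: 804·1 + 130·(-6) = 24)
  q = 5: r = 10, s = 0 − 5·1 = -5, t = 1 − 5·(-6) = 31  (check: 804·(-5) + 130·31 = 10)
  q = 2: r = 4, s = 1 − 2·(-5) = 11, t = -6 − 2·31 = -68  (check: 804·11 + 130·(-68) = 4)
  q = 2: r = 2, s = -5 − 2·11 = -27, t = 31 − 2·(-68) = 167  (check: 804·(-27) + 130·167 = 2)
The row with r = 2 (the gcd) gives the Bezout coefficients s = -27, t = 167.
Result: 804 · (-27) + 130 · (167) = 2.

gcd(804, 130) = 2; s = -27, t = 167 (check: 804·(-27) + 130·167 = 2).


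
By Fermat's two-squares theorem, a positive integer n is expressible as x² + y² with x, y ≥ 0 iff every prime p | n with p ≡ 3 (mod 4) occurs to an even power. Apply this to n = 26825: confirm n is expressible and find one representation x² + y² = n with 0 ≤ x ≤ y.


Step 1: Factor n = 26825 = 5^2 · 29 · 37.
Step 2: Check the mod-4 condition on each prime factor: 5 ≡ 1 (mod 4), exponent 2; 29 ≡ 1 (mod 4), exponent 1; 37 ≡ 1 (mod 4), exponent 1.
All primes ≡ 3 (mod 4) appear to even exponent (or don't appear), so by the two-squares theorem n IS expressible as a sum of two squares.
Step 3: Build a representation. Group n = k² · m with k = 5 and m = 29 · 37 = 1073 (a product of primes ≡ 1 (mod 4)); a representation of m scales to one of n via (k·x)² + (k·y)² = k²(x² + y²). Each prime p ≡ 1 (mod 4) is itself a sum of two squares; find a² by testing p − a² for a perfect square:
  29: 29 − 1² = 28, 29 − 2² = 25 = 5² ⇒ 29 = 2² + 5².
  37: 37 − 1² = 36 = 6² ⇒ 37 = 1² + 6².
  Combine using the Brahmagupta–Fibonacci identity (a² + b²)(c² + d²) = (ac − bd)² + (ad + bc)² = (ac + bd)² + (ad − bc)²:
  29 · 37 = 1073: from (2² + 5²)(1² + 6²), take (2·1 − 5·6, 2·6 + 5·1) = (2 − 30, 12 + 5) = (-28, 17); dropping signs (only squares matter) gives (28, 17); check 28² + 17² = 784 + 289 = 1073 ✓.
  Scale by k = 5: (5·28, 5·17) = (140, 85).
Step 4: Order so x ≤ y and verify: 85² + 140² = 7225 + 19600 = 26825 = n. ✓

n = 26825 = 85² + 140² (one valid representation with x ≤ y).


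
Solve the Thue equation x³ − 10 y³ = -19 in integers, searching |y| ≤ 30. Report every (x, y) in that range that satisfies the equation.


The equation is x³ - 10y³ = -19. For fixed y, x³ = 10·y³ − 19, so a solution requires the RHS to be a perfect cube.
Strategy: iterate y from -30 to 30, compute RHS = 10·y³ − 19, and check whether it is a (positive or negative) perfect cube.
Check small values of y:
  y = 0: RHS = -19 is not a perfect cube.
  y = 1: RHS = -9 is not a perfect cube.
  y = -1: RHS = -29 is not a perfect cube.
  y = 2: RHS = 61 is not a perfect cube.
  y = -2: RHS = -99 is not a perfect cube.
  y = 3: RHS = 251 is not a perfect cube.
  y = -3: RHS = -289 is not a perfect cube.
Continuing the search up to |y| = 30 finds no solutions either.
No (x, y) in the scanned range satisfies the equation.

No integer solutions with |y| ≤ 30.


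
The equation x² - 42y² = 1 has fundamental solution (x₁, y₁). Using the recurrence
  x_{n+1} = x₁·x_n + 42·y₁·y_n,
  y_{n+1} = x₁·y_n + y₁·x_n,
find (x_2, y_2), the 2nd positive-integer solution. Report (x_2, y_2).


Step 1: Find the fundamental solution (x₁, y₁) of x² - 42y² = 1.
  Expand √42 as a continued fraction. a₀ = ⌊√42⌋ = 6; iterate m_{k+1} = d_k·a_k − m_k, d_{k+1} = (42 − m_{k+1}²)/d_k, a_{k+1} = ⌊(a₀ + m_{k+1})/d_{k+1}⌋ (starting m₀ = 0, d₀ = 1), with convergents p_k = a_k·p_{k-1} + p_{k-2}, q_k = a_k·q_{k-1} + q_{k-2} (p₋₁ = 1, q₋₁ = 0):
  k = 0: a₀ = 6; p₀/q₀ = 6/1; p₀² − 42·q₀² = 36 − 42 = -6.
  k = 1: m = 6, d = 6, a = ⌊(6 + 6)/6⌋ = 2; p/q = (2·6 + 1)/(2·1 + 0) = 13/2; p² − 42·q² = 169 − 168 = 1.
  The first convergent with p² − 42·q² = 1 gives the fundamental solution (x₁, y₁) = (13, 2).
Step 2: Apply the recurrence (x_{n+1}, y_{n+1}) = (x₁x_n + 42y₁y_n, x₁y_n + y₁x_n) repeatedly.
  From (x_1, y_1) = (13, 2): x_2 = 13·13 + 42·2·2 = 337; y_2 = 13·2 + 2·13 = 52.
Step 3: Verify x_2² - 42·y_2² = 113569 - 113568 = 1 (should be 1). ✓

(x_1, y_1) = (13, 2); (x_2, y_2) = (337, 52).


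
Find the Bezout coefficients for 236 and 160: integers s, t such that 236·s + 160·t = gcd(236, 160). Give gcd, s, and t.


Euclidean algorithm on (236, 160) — divide until remainder is 0:
  236 = 1 · 160 + 76
  160 = 2 · 76 + 8
  76 = 9 · 8 + 4
  8 = 2 · 4 + 0
gcd(236, 160) = 4.
Track Bezout coefficients alongside the remainders: start with r₀ = 236 = a·1 + b·0 (s = 1, t = 0) and r₁ = 160 = a·0 + b·1 (s = 0, t = 1); each new remainder r_{k+1} = r_{k-1} − q_k·r_k inherits s_{k+1} = s_{k-1} − q_k·s_k, t_{k+1} = t_{k-1} − q_k·t_k, so r_k = a·s_k + b·t_k at every step:
  q = 1: r = 76, s = 1 − 1·0 = 1, t = 0 − 1·1 = -1  (check: 236·1 + 160·(-1) = 76)
  q = 2: r = 8, s = 0 − 2·1 = -2, t = 1 − 2·(-1) = 3  (check: 236·(-2) + 160·3 = 8)
  q = 9: r = 4, s = 1 − 9·(-2) = 19, t = -1 − 9·3 = -28  (check: 236·19 + 160·(-28) = 4)
The row with r = 4 (the gcd) gives the Bezout coefficients s = 19, t = -28.
Result: 236 · (19) + 160 · (-28) = 4.

gcd(236, 160) = 4; s = 19, t = -28 (check: 236·19 + 160·(-28) = 4).


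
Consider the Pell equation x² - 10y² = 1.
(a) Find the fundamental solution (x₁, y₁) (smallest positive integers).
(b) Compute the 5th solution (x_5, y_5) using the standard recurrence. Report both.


Step 1: Find the fundamental solution (x₁, y₁) of x² - 10y² = 1.
  Expand √10 as a continued fraction. a₀ = ⌊√10⌋ = 3; iterate m_{k+1} = d_k·a_k − m_k, d_{k+1} = (10 − m_{k+1}²)/d_k, a_{k+1} = ⌊(a₀ + m_{k+1})/d_{k+1}⌋ (starting m₀ = 0, d₀ = 1), with convergents p_k = a_k·p_{k-1} + p_{k-2}, q_k = a_k·q_{k-1} + q_{k-2} (p₋₁ = 1, q₋₁ = 0):
  k = 0: a₀ = 3; p₀/q₀ = 3/1; p₀² − 10·q₀² = 9 − 10 = -1.
  k = 1: m = 3, d = 1, a = ⌊(3 + 3)/1⌋ = 6; p/q = (6·3 + 1)/(6·1 + 0) = 19/6; p² − 10·q² = 361 − 360 = 1.
  The first convergent with p² − 10·q² = 1 gives the fundamental solution (x₁, y₁) = (19, 6).
Step 2: Apply the recurrence (x_{n+1}, y_{n+1}) = (x₁x_n + 10y₁y_n, x₁y_n + y₁x_n) repeatedly.
  From (x_1, y_1) = (19, 6): x_2 = 19·19 + 10·6·6 = 721; y_2 = 19·6 + 6·19 = 228.
  From (x_2, y_2) = (721, 228): x_3 = 19·721 + 10·6·228 = 27379; y_3 = 19·228 + 6·721 = 8658.
  From (x_3, y_3) = (27379, 8658): x_4 = 19·27379 + 10·6·8658 = 1039681; y_4 = 19·8658 + 6·27379 = 328776.
  From (x_4, y_4) = (1039681, 328776): x_5 = 19·1039681 + 10·6·328776 = 39480499; y_5 = 19·328776 + 6·1039681 = 12484830.
Step 3: Verify x_5² - 10·y_5² = 1558709801289001 - 1558709801289000 = 1 (should be 1). ✓

(x_1, y_1) = (19, 6); (x_5, y_5) = (39480499, 12484830).


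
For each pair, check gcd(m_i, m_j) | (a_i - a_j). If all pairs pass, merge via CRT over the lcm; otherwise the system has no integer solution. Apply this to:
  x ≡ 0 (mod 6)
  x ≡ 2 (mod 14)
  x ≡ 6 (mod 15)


Moduli 6, 14, 15 are not pairwise coprime, so CRT works modulo lcm(m_i) when all pairwise compatibility conditions hold.
Pairwise compatibility: gcd(m_i, m_j) must divide a_i - a_j for every pair.
Merge one congruence at a time:
  Start: x ≡ 0 (mod 6).
  Combine with x ≡ 2 (mod 14): gcd(6, 14) = 2; 2 - 0 = 2, which IS divisible by 2, so compatible.
    Write x = 0 + 6·t and substitute into x ≡ 2 (mod 14): 6·t ≡ 2 − 0 = 2 (mod 14).
    Divide the congruence (and modulus) by g = 2: 3·t ≡ 1 (mod 7).
    The inverse of 3 mod 7 is 5 (since 3·5 = 15 = 2·7 + 1), so t ≡ 5·1 = 5 ≡ 5 (mod 7).
    Then x = 0 + 6·5 = 30, valid modulo lcm(6, 14) = 42: x ≡ 30 (mod 42).
  Combine with x ≡ 6 (mod 15): gcd(42, 15) = 3; 6 - 30 = -24, which IS divisible by 3, so compatible.
    Write x = 30 + 42·t and substitute into x ≡ 6 (mod 15): 42·t ≡ 6 − 30 = -24 (mod 15).
    Divide the congruence (and modulus) by g = 3: 14·t ≡ -8 (mod 5).
    Reduce coefficients mod 5: 4·t ≡ 2 (mod 5).
    The inverse of 4 mod 5 is 4 (since 4·4 = 16 = 3·5 + 1), so t ≡ 4·2 = 8 ≡ 3 (mod 5).
    Then x = 30 + 42·3 = 156, valid modulo lcm(42, 15) = 210: x ≡ 156 (mod 210).
Verify: 156 mod 6 = 0, 156 mod 14 = 2, 156 mod 15 = 6.

x ≡ 156 (mod 210).


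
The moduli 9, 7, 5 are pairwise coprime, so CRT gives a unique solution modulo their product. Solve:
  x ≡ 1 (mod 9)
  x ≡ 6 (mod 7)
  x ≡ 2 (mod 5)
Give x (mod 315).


Moduli 9, 7, 5 are pairwise coprime; by CRT there is a unique solution modulo M = 9 · 7 · 5 = 315.
Solve pairwise, accumulating the modulus:
  Start with x ≡ 1 (mod 9).
  Combine with x ≡ 6 (mod 7): since gcd(9, 7) = 1, we get a unique residue mod 63.
    Write x = 1 + 9·t and substitute into x ≡ 6 (mod 7): 9·t ≡ 6 − 1 = 5 (mod 7).
    Reduce coefficients mod 7: 2·t ≡ 5 (mod 7).
    The inverse of 2 mod 7 is 4 (since 2·4 = 8 = 1·7 + 1), so t ≡ 4·5 = 20 ≡ 6 (mod 7).
    Then x = 1 + 9·6 = 55, valid modulo lcm(9, 7) = 63: x ≡ 55 (mod 63).
  Combine with x ≡ 2 (mod 5): since gcd(63, 5) = 1, we get a unique residue mod 315.
    Write x = 55 + 63·t and substitute into x ≡ 2 (mod 5): 63·t ≡ 2 − 55 = -53 (mod 5).
    Reduce coefficients mod 5: 3·t ≡ 2 (mod 5).
    The inverse of 3 mod 5 is 2 (since 3·2 = 6 = 1·5 + 1), so t ≡ 2·2 = 4 ≡ 4 (mod 5).
    Then x = 55 + 63·4 = 307, valid modulo lcm(63, 5) = 315: x ≡ 307 (mod 315).
Verify: 307 mod 9 = 1 ✓, 307 mod 7 = 6 ✓, 307 mod 5 = 2 ✓.

x ≡ 307 (mod 315).


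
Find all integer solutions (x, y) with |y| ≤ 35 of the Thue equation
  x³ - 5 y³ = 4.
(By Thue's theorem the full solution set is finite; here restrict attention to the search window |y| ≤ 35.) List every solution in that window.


The equation is x³ - 5y³ = 4. For fixed y, x³ = 5·y³ + 4, so a solution requires the RHS to be a perfect cube.
Strategy: iterate y from -35 to 35, compute RHS = 5·y³ + 4, and check whether it is a (positive or negative) perfect cube.
Check small values of y:
  y = 0: RHS = 4 is not a perfect cube.
  y = 1: RHS = 9 is not a perfect cube.
  y = -1: RHS = -1 = (-1)³ ⇒ x = -1 works.
  y = 2: RHS = 44 is not a perfect cube.
  y = -2: RHS = -36 is not a perfect cube.
  y = 3: RHS = 139 is not a perfect cube.
  y = -3: RHS = -131 is not a perfect cube.
Continuing the search up to |y| = 35 finds no further solutions beyond those listed.
Collected solutions: (-1, -1).

Solutions (with |y| ≤ 35): (-1, -1).


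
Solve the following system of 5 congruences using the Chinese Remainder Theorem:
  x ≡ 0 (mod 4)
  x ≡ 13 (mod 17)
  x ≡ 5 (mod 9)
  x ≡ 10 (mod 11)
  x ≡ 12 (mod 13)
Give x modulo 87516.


Product of moduli M = 4 · 17 · 9 · 11 · 13 = 87516.
Merge one congruence at a time:
  Start: x ≡ 0 (mod 4).
  Combine with x ≡ 13 (mod 17); new modulus lcm = 68.
    Write x = 0 + 4·t and substitute into x ≡ 13 (mod 17): 4·t ≡ 13 − 0 = 13 (mod 17).
    The inverse of 4 mod 17 is 13 (since 4·13 = 52 = 3·17 + 1), so t ≡ 13·13 = 169 ≡ 16 (mod 17).
    Then x = 0 + 4·16 = 64, valid modulo lcm(4, 17) = 68: x ≡ 64 (mod 68).
  Combine with x ≡ 5 (mod 9); new modulus lcm = 612.
    Write x = 64 + 68·t and substitute into x ≡ 5 (mod 9): 68·t ≡ 5 − 64 = -59 (mod 9).
    Reduce coefficients mod 9: 5·t ≡ 4 (mod 9).
    The inverse of 5 mod 9 is 2 (since 5·2 = 10 = 1·9 + 1), so t ≡ 2·4 = 8 ≡ 8 (mod 9).
    Then x = 64 + 68·8 = 608, valid modulo lcm(68, 9) = 612: x ≡ 608 (mod 612).
  Combine with x ≡ 10 (mod 11); new modulus lcm = 6732.
    Write x = 608 + 612·t and substitute into x ≡ 10 (mod 11): 612·t ≡ 10 − 608 = -598 (mod 11).
    Reduce coefficients mod 11: 7·t ≡ 7 (mod 11).
    The inverse of 7 mod 11 is 8 (since 7·8 = 56 = 5·11 + 1), so t ≡ 8·7 = 56 ≡ 1 (mod 11).
    Then x = 608 + 612·1 = 1220, valid modulo lcm(612, 11) = 6732: x ≡ 1220 (mod 6732).
  Combine with x ≡ 12 (mod 13); new modulus lcm = 87516.
    Write x = 1220 + 6732·t and substitute into x ≡ 12 (mod 13): 6732·t ≡ 12 − 1220 = -1208 (mod 13).
    Reduce coefficients mod 13: 11·t ≡ 1 (mod 13).
    The inverse of 11 mod 13 is 6 (since 11·6 = 66 = 5·13 + 1), so t ≡ 6·1 = 6 ≡ 6 (mod 13).
    Then x = 1220 + 6732·6 = 41612, valid modulo lcm(6732, 13) = 87516: x ≡ 41612 (mod 87516).
Verify against each original: 41612 mod 4 = 0, 41612 mod 17 = 13, 41612 mod 9 = 5, 41612 mod 11 = 10, 41612 mod 13 = 12.

x ≡ 41612 (mod 87516).


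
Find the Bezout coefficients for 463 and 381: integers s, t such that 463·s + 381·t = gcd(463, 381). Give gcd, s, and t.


Euclidean algorithm on (463, 381) — divide until remainder is 0:
  463 = 1 · 381 + 82
  381 = 4 · 82 + 53
  82 = 1 · 53 + 29
  53 = 1 · 29 + 24
  29 = 1 · 24 + 5
  24 = 4 · 5 + 4
  5 = 1 · 4 + 1
  4 = 4 · 1 + 0
gcd(463, 381) = 1.
Track Bezout coefficients alongside the remainders: start with r₀ = 463 = a·1 + b·0 (s = 1, t = 0) and r₁ = 381 = a·0 + b·1 (s = 0, t = 1); each new remainder r_{k+1} = r_{k-1} − q_k·r_k inherits s_{k+1} = s_{k-1} − q_k·s_k, t_{k+1} = t_{k-1} − q_k·t_k, so r_k = a·s_k + b·t_k at every step:
  q = 1: r = 82, s = 1 − 1·0 = 1, t = 0 − 1·1 = -1  (check: 463·1 + 381·(-1) = 82)
  q = 4: r = 53, s = 0 − 4·1 = -4, t = 1 − 4·(-1) = 5  (check: 463·(-4) + 381·5 = 53)
  q = 1: r = 29, s = 1 − 1·(-4) = 5, t = -1 − 1·5 = -6  (check: 463·5 + 381·(-6) = 29)
  q = 1: r = 24, s = -4 − 1·5 = -9, t = 5 − 1·(-6) = 11  (check: 463·(-9) + 381·11 = 24)
  q = 1: r = 5, s = 5 − 1·(-9) = 14, t = -6 − 1·11 = -17  (check: 463·14 + 381·(-17) = 5)
  q = 4: r = 4, s = -9 − 4·14 = -65, t = 11 − 4·(-17) = 79  (check: 463·(-65) + 381·79 = 4)
  q = 1: r = 1, s = 14 − 1·(-65) = 79, t = -17 − 1·79 = -96  (check: 463·79 + 381·(-96) = 1)
The row with r = 1 (the gcd) gives the Bezout coefficients s = 79, t = -96.
Result: 463 · (79) + 381 · (-96) = 1.

gcd(463, 381) = 1; s = 79, t = -96 (check: 463·79 + 381·(-96) = 1).


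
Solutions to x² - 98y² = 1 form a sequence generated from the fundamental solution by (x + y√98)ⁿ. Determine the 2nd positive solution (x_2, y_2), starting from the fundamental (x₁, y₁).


Step 1: Find the fundamental solution (x₁, y₁) of x² - 98y² = 1.
  Expand √98 as a continued fraction. a₀ = ⌊√98⌋ = 9; iterate m_{k+1} = d_k·a_k − m_k, d_{k+1} = (98 − m_{k+1}²)/d_k, a_{k+1} = ⌊(a₀ + m_{k+1})/d_{k+1}⌋ (starting m₀ = 0, d₀ = 1), with convergents p_k = a_k·p_{k-1} + p_{k-2}, q_k = a_k·q_{k-1} + q_{k-2} (p₋₁ = 1, q₋₁ = 0):
  k = 0: a₀ = 9; p₀/q₀ = 9/1; p₀² − 98·q₀² = 81 − 98 = -17.
  k = 1: m = 9, d = 17, a = ⌊(9 + 9)/17⌋ = 1; p/q = (1·9 + 1)/(1·1 + 0) = 10/1; p² − 98·q² = 100 − 98 = 2.
  k = 2: m = 8, d = 2, a = ⌊(9 + 8)/2⌋ = 8; p/q = (8·10 + 9)/(8·1 + 1) = 89/9; p² − 98·q² = 7921 − 7938 = -17.
  k = 3: m = 8, d = 17, a = ⌊(9 + 8)/17⌋ = 1; p/q = (1·89 + 10)/(1·9 + 1) = 99/10; p² − 98·q² = 9801 − 9800 = 1.
  The first convergent with p² − 98·q² = 1 gives the fundamental solution (x₁, y₁) = (99, 10).
Step 2: Apply the recurrence (x_{n+1}, y_{n+1}) = (x₁x_n + 98y₁y_n, x₁y_n + y₁x_n) repeatedly.
  From (x_1, y_1) = (99, 10): x_2 = 99·99 + 98·10·10 = 19601; y_2 = 99·10 + 10·99 = 1980.
Step 3: Verify x_2² - 98·y_2² = 384199201 - 384199200 = 1 (should be 1). ✓

(x_1, y_1) = (99, 10); (x_2, y_2) = (19601, 1980).


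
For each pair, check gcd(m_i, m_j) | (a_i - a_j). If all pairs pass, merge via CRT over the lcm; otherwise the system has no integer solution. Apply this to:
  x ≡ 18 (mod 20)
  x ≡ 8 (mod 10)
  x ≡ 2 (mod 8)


Moduli 20, 10, 8 are not pairwise coprime, so CRT works modulo lcm(m_i) when all pairwise compatibility conditions hold.
Pairwise compatibility: gcd(m_i, m_j) must divide a_i - a_j for every pair.
Merge one congruence at a time:
  Start: x ≡ 18 (mod 20).
  Combine with x ≡ 8 (mod 10): gcd(20, 10) = 10; 8 - 18 = -10, which IS divisible by 10, so compatible.
    Write x = 18 + 20·t and substitute into x ≡ 8 (mod 10): 20·t ≡ 8 − 18 = -10 (mod 10).
    Divide the congruence (and modulus) by g = 10: 2·t ≡ -1 (mod 1).
    Modulo 1 every t works; take t = 0.
    Then x = 18 + 20·0 = 18, valid modulo lcm(20, 10) = 20: x ≡ 18 (mod 20).
  Combine with x ≡ 2 (mod 8): gcd(20, 8) = 4; 2 - 18 = -16, which IS divisible by 4, so compatible.
    Write x = 18 + 20·t and substitute into x ≡ 2 (mod 8): 20·t ≡ 2 − 18 = -16 (mod 8).
    Divide the congruence (and modulus) by g = 4: 5·t ≡ -4 (mod 2).
    Reduce coefficients mod 2: 1·t ≡ 0 (mod 2).
    So t ≡ 0 (mod 2).
    Then x = 18 + 20·0 = 18, valid modulo lcm(20, 8) = 40: x ≡ 18 (mod 40).
Verify: 18 mod 20 = 18, 18 mod 10 = 8, 18 mod 8 = 2.

x ≡ 18 (mod 40).


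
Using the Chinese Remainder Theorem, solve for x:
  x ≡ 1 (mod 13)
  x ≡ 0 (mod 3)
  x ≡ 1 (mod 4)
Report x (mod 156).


Moduli 13, 3, 4 are pairwise coprime; by CRT there is a unique solution modulo M = 13 · 3 · 4 = 156.
Solve pairwise, accumulating the modulus:
  Start with x ≡ 1 (mod 13).
  Combine with x ≡ 0 (mod 3): since gcd(13, 3) = 1, we get a unique residue mod 39.
    Write x = 1 + 13·t and substitute into x ≡ 0 (mod 3): 13·t ≡ 0 − 1 = -1 (mod 3).
    Reduce coefficients mod 3: 1·t ≡ 2 (mod 3).
    So t ≡ 2 (mod 3).
    Then x = 1 + 13·2 = 27, valid modulo lcm(13, 3) = 39: x ≡ 27 (mod 39).
  Combine with x ≡ 1 (mod 4): since gcd(39, 4) = 1, we get a unique residue mod 156.
    Write x = 27 + 39·t and substitute into x ≡ 1 (mod 4): 39·t ≡ 1 − 27 = -26 (mod 4).
    Reduce coefficients mod 4: 3·t ≡ 2 (mod 4).
    The inverse of 3 mod 4 is 3 (since 3·3 = 9 = 2·4 + 1), so t ≡ 3·2 = 6 ≡ 2 (mod 4).
    Then x = 27 + 39·2 = 105, valid modulo lcm(39, 4) = 156: x ≡ 105 (mod 156).
Verify: 105 mod 13 = 1 ✓, 105 mod 3 = 0 ✓, 105 mod 4 = 1 ✓.

x ≡ 105 (mod 156).


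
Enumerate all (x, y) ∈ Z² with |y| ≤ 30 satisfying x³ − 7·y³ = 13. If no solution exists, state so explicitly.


The equation is x³ - 7y³ = 13. For fixed y, x³ = 7·y³ + 13, so a solution requires the RHS to be a perfect cube.
Strategy: iterate y from -30 to 30, compute RHS = 7·y³ + 13, and check whether it is a (positive or negative) perfect cube.
Check small values of y:
  y = 0: RHS = 13 is not a perfect cube.
  y = 1: RHS = 20 is not a perfect cube.
  y = -1: RHS = 6 is not a perfect cube.
  y = 2: RHS = 69 is not a perfect cube.
  y = -2: RHS = -43 is not a perfect cube.
  y = 3: RHS = 202 is not a perfect cube.
  y = -3: RHS = -176 is not a perfect cube.
Continuing the search up to |y| = 30 finds no solutions either.
No (x, y) in the scanned range satisfies the equation.

No integer solutions with |y| ≤ 30.


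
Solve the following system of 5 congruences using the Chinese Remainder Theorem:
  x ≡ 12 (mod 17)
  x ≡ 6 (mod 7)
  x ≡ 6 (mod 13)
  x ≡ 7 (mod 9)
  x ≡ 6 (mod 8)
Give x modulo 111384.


Product of moduli M = 17 · 7 · 13 · 9 · 8 = 111384.
Merge one congruence at a time:
  Start: x ≡ 12 (mod 17).
  Combine with x ≡ 6 (mod 7); new modulus lcm = 119.
    Write x = 12 + 17·t and substitute into x ≡ 6 (mod 7): 17·t ≡ 6 − 12 = -6 (mod 7).
    Reduce coefficients mod 7: 3·t ≡ 1 (mod 7).
    The inverse of 3 mod 7 is 5 (since 3·5 = 15 = 2·7 + 1), so t ≡ 5·1 = 5 ≡ 5 (mod 7).
    Then x = 12 + 17·5 = 97, valid modulo lcm(17, 7) = 119: x ≡ 97 (mod 119).
  Combine with x ≡ 6 (mod 13); new modulus lcm = 1547.
    Write x = 97 + 119·t and substitute into x ≡ 6 (mod 13): 119·t ≡ 6 − 97 = -91 (mod 13).
    Reduce coefficients mod 13: 2·t ≡ 0 (mod 13).
    The inverse of 2 mod 13 is 7 (since 2·7 = 14 = 1·13 + 1), so t ≡ 7·0 = 0 ≡ 0 (mod 13).
    Then x = 97 + 119·0 = 97, valid modulo lcm(119, 13) = 1547: x ≡ 97 (mod 1547).
  Combine with x ≡ 7 (mod 9); new modulus lcm = 13923.
    Write x = 97 + 1547·t and substitute into x ≡ 7 (mod 9): 1547·t ≡ 7 − 97 = -90 (mod 9).
    Reduce coefficients mod 9: 8·t ≡ 0 (mod 9).
    The inverse of 8 mod 9 is 8 (since 8·8 = 64 = 7·9 + 1), so t ≡ 8·0 = 0 ≡ 0 (mod 9).
    Then x = 97 + 1547·0 = 97, valid modulo lcm(1547, 9) = 13923: x ≡ 97 (mod 13923).
  Combine with x ≡ 6 (mod 8); new modulus lcm = 111384.
    Write x = 97 + 13923·t and substitute into x ≡ 6 (mod 8): 13923·t ≡ 6 − 97 = -91 (mod 8).
    Reduce coefficients mod 8: 3·t ≡ 5 (mod 8).
    The inverse of 3 mod 8 is 3 (since 3·3 = 9 = 1·8 + 1), so t ≡ 3·5 = 15 ≡ 7 (mod 8).
    Then x = 97 + 13923·7 = 97558, valid modulo lcm(13923, 8) = 111384: x ≡ 97558 (mod 111384).
Verify against each original: 97558 mod 17 = 12, 97558 mod 7 = 6, 97558 mod 13 = 6, 97558 mod 9 = 7, 97558 mod 8 = 6.

x ≡ 97558 (mod 111384).


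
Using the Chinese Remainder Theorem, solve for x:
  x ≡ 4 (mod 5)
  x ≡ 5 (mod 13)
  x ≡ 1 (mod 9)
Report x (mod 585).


Moduli 5, 13, 9 are pairwise coprime; by CRT there is a unique solution modulo M = 5 · 13 · 9 = 585.
Solve pairwise, accumulating the modulus:
  Start with x ≡ 4 (mod 5).
  Combine with x ≡ 5 (mod 13): since gcd(5, 13) = 1, we get a unique residue mod 65.
    Write x = 4 + 5·t and substitute into x ≡ 5 (mod 13): 5·t ≡ 5 − 4 = 1 (mod 13).
    The inverse of 5 mod 13 is 8 (since 5·8 = 40 = 3·13 + 1), so t ≡ 8·1 = 8 ≡ 8 (mod 13).
    Then x = 4 + 5·8 = 44, valid modulo lcm(5, 13) = 65: x ≡ 44 (mod 65).
  Combine with x ≡ 1 (mod 9): since gcd(65, 9) = 1, we get a unique residue mod 585.
    Write x = 44 + 65·t and substitute into x ≡ 1 (mod 9): 65·t ≡ 1 − 44 = -43 (mod 9).
    Reduce coefficients mod 9: 2·t ≡ 2 (mod 9).
    The inverse of 2 mod 9 is 5 (since 2·5 = 10 = 1·9 + 1), so t ≡ 5·2 = 10 ≡ 1 (mod 9).
    Then x = 44 + 65·1 = 109, valid modulo lcm(65, 9) = 585: x ≡ 109 (mod 585).
Verify: 109 mod 5 = 4 ✓, 109 mod 13 = 5 ✓, 109 mod 9 = 1 ✓.

x ≡ 109 (mod 585).


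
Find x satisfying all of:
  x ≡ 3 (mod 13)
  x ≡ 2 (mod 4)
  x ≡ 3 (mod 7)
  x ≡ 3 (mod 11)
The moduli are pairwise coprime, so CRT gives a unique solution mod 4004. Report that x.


Product of moduli M = 13 · 4 · 7 · 11 = 4004.
Merge one congruence at a time:
  Start: x ≡ 3 (mod 13).
  Combine with x ≡ 2 (mod 4); new modulus lcm = 52.
    Write x = 3 + 13·t and substitute into x ≡ 2 (mod 4): 13·t ≡ 2 − 3 = -1 (mod 4).
    Reduce coefficients mod 4: 1·t ≡ 3 (mod 4).
    So t ≡ 3 (mod 4).
    Then x = 3 + 13·3 = 42, valid modulo lcm(13, 4) = 52: x ≡ 42 (mod 52).
  Combine with x ≡ 3 (mod 7); new modulus lcm = 364.
    Write x = 42 + 52·t and substitute into x ≡ 3 (mod 7): 52·t ≡ 3 − 42 = -39 (mod 7).
    Reduce coefficients mod 7: 3·t ≡ 3 (mod 7).
    The inverse of 3 mod 7 is 5 (since 3·5 = 15 = 2·7 + 1), so t ≡ 5·3 = 15 ≡ 1 (mod 7).
    Then x = 42 + 52·1 = 94, valid modulo lcm(52, 7) = 364: x ≡ 94 (mod 364).
  Combine with x ≡ 3 (mod 11); new modulus lcm = 4004.
    Write x = 94 + 364·t and substitute into x ≡ 3 (mod 11): 364·t ≡ 3 − 94 = -91 (mod 11).
    Reduce coefficients mod 11: 1·t ≡ 8 (mod 11).
    So t ≡ 8 (mod 11).
    Then x = 94 + 364·8 = 3006, valid modulo lcm(364, 11) = 4004: x ≡ 3006 (mod 4004).
Verify against each original: 3006 mod 13 = 3, 3006 mod 4 = 2, 3006 mod 7 = 3, 3006 mod 11 = 3.

x ≡ 3006 (mod 4004).


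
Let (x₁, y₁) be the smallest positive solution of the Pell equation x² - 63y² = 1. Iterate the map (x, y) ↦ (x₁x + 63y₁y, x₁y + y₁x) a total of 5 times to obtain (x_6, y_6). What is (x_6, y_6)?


Step 1: Find the fundamental solution (x₁, y₁) of x² - 63y² = 1.
  Expand √63 as a continued fraction. a₀ = ⌊√63⌋ = 7; iterate m_{k+1} = d_k·a_k − m_k, d_{k+1} = (63 − m_{k+1}²)/d_k, a_{k+1} = ⌊(a₀ + m_{k+1})/d_{k+1}⌋ (starting m₀ = 0, d₀ = 1), with convergents p_k = a_k·p_{k-1} + p_{k-2}, q_k = a_k·q_{k-1} + q_{k-2} (p₋₁ = 1, q₋₁ = 0):
  k = 0: a₀ = 7; p₀/q₀ = 7/1; p₀² − 63·q₀² = 49 − 63 = -14.
  k = 1: m = 7, d = 14, a = ⌊(7 + 7)/14⌋ = 1; p/q = (1·7 + 1)/(1·1 + 0) = 8/1; p² − 63·q² = 64 − 63 = 1.
  The first convergent with p² − 63·q² = 1 gives the fundamental solution (x₁, y₁) = (8, 1).
Step 2: Apply the recurrence (x_{n+1}, y_{n+1}) = (x₁x_n + 63y₁y_n, x₁y_n + y₁x_n) repeatedly.
  From (x_1, y_1) = (8, 1): x_2 = 8·8 + 63·1·1 = 127; y_2 = 8·1 + 1·8 = 16.
  From (x_2, y_2) = (127, 16): x_3 = 8·127 + 63·1·16 = 2024; y_3 = 8·16 + 1·127 = 255.
  From (x_3, y_3) = (2024, 255): x_4 = 8·2024 + 63·1·255 = 32257; y_4 = 8·255 + 1·2024 = 4064.
  From (x_4, y_4) = (32257, 4064): x_5 = 8·32257 + 63·1·4064 = 514088; y_5 = 8·4064 + 1·32257 = 64769.
  From (x_5, y_5) = (514088, 64769): x_6 = 8·514088 + 63·1·64769 = 8193151; y_6 = 8·64769 + 1·514088 = 1032240.
Step 3: Verify x_6² - 63·y_6² = 67127723308801 - 67127723308800 = 1 (should be 1). ✓

(x_1, y_1) = (8, 1); (x_6, y_6) = (8193151, 1032240).


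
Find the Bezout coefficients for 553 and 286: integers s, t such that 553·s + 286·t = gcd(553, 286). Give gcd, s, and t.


Euclidean algorithm on (553, 286) — divide until remainder is 0:
  553 = 1 · 286 + 267
  286 = 1 · 267 + 19
  267 = 14 · 19 + 1
  19 = 19 · 1 + 0
gcd(553, 286) = 1.
Track Bezout coefficients alongside the remainders: start with r₀ = 553 = a·1 + b·0 (s = 1, t = 0) and r₁ = 286 = a·0 + b·1 (s = 0, t = 1); each new remainder r_{k+1} = r_{k-1} − q_k·r_k inherits s_{k+1} = s_{k-1} − q_k·s_k, t_{k+1} = t_{k-1} − q_k·t_k, so r_k = a·s_k + b·t_k at every step:
  q = 1: r = 267, s = 1 − 1·0 = 1, t = 0 − 1·1 = -1  (check: 553·1 + 286·(-1) = 267)
  q = 1: r = 19, s = 0 − 1·1 = -1, t = 1 − 1·(-1) = 2  (check: 553·(-1) + 286·2 = 19)
  q = 14: r = 1, s = 1 − 14·(-1) = 15, t = -1 − 14·2 = -29  (check: 553·15 + 286·(-29) = 1)
The row with r = 1 (the gcd) gives the Bezout coefficients s = 15, t = -29.
Result: 553 · (15) + 286 · (-29) = 1.

gcd(553, 286) = 1; s = 15, t = -29 (check: 553·15 + 286·(-29) = 1).


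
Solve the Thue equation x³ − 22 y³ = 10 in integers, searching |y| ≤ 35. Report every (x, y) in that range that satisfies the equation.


The equation is x³ - 22y³ = 10. For fixed y, x³ = 22·y³ + 10, so a solution requires the RHS to be a perfect cube.
Strategy: iterate y from -35 to 35, compute RHS = 22·y³ + 10, and check whether it is a (positive or negative) perfect cube.
Check small values of y:
  y = 0: RHS = 10 is not a perfect cube.
  y = 1: RHS = 32 is not a perfect cube.
  y = -1: RHS = -12 is not a perfect cube.
  y = 2: RHS = 186 is not a perfect cube.
  y = -2: RHS = -166 is not a perfect cube.
  y = 3: RHS = 604 is not a perfect cube.
  y = -3: RHS = -584 is not a perfect cube.
Continuing the search up to |y| = 35 finds no solutions either.
No (x, y) in the scanned range satisfies the equation.

No integer solutions with |y| ≤ 35.
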